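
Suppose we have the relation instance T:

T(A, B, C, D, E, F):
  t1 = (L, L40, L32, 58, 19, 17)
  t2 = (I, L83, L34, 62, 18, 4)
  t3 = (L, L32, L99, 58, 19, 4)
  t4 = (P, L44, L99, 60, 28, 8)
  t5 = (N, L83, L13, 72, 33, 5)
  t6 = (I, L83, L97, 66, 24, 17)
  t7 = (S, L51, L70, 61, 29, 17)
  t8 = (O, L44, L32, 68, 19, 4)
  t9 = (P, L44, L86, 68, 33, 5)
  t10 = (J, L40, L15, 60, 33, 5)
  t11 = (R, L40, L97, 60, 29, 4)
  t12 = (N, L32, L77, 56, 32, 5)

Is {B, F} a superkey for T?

All 12 rows have distinct {B, F} values, so {B, F} → (all attributes) holds and {B, F} is a superkey.

Yes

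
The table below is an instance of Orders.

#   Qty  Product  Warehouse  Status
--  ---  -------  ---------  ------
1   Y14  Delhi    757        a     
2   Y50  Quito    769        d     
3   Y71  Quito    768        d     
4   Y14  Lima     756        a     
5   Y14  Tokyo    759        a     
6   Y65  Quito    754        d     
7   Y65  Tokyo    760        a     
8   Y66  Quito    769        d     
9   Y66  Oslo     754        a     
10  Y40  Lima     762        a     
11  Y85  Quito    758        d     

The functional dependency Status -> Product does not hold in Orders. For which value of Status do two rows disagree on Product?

Status=a: rows 1, 4, 5, 7, 9, 10 → Product takes values {Delhi, Lima, Tokyo, Oslo} — violation
Status=d: rows 2, 3, 6, 8, 11 → Product = Quito, Quito, Quito, Quito, Quito ✓
The only Status value with inconsistent Product is Status=a.

a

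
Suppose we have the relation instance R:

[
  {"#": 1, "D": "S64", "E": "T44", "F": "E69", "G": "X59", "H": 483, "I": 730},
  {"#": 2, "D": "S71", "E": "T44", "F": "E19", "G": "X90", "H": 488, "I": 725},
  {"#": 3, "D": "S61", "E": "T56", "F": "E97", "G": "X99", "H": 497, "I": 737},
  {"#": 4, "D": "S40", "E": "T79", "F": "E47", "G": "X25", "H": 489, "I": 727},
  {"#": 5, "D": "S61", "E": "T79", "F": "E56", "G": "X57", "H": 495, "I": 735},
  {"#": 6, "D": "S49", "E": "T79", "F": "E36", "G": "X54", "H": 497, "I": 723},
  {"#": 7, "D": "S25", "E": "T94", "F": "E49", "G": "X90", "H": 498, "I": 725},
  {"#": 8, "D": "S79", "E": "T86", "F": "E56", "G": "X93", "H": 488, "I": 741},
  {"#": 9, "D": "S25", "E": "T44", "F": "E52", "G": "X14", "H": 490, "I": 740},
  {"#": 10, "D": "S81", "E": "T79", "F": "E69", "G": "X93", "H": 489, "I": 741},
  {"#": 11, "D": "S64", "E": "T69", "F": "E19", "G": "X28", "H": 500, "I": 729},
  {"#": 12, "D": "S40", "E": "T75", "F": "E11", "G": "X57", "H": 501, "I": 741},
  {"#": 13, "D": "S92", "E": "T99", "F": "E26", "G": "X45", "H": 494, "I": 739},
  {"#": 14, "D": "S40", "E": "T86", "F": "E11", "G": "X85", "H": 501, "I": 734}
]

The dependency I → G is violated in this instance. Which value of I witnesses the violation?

741

I=730: row 1 → G = X59 ✓
I=725: rows 2, 7 → G = X90, X90 ✓
I=737: row 3 → G = X99 ✓
I=727: row 4 → G = X25 ✓
I=735: row 5 → G = X57 ✓
I=723: row 6 → G = X54 ✓
I=741: rows 8, 10, 12 → G takes values {X93, X57} — violation
I=740: row 9 → G = X14 ✓
I=729: row 11 → G = X28 ✓
I=739: row 13 → G = X45 ✓
I=734: row 14 → G = X85 ✓
The only I value with inconsistent G is I=741.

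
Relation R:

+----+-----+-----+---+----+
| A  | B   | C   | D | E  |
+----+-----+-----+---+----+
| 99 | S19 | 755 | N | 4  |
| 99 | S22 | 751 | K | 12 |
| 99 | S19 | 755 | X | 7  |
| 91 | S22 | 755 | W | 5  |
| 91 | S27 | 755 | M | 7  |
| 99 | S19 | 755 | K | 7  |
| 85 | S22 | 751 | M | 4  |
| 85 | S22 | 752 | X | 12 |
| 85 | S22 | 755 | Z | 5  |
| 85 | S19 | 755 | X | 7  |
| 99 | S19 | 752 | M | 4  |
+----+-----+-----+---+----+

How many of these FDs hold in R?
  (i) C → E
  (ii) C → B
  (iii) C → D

0

(i) C → E: C=755: 7 rows → E takes values {4, 7, 5} — violation; C=751: 2 rows → E takes values {12, 4} — violation; C=752: 2 rows → E takes values {12, 4} — violation — fails.
(ii) C → B: C=755: 7 rows → B takes values {S19, S22, S27} — violation; C=752: 2 rows → B takes values {S22, S19} — violation — fails.
(iii) C → D: C=755: 7 rows → D takes values {N, X, W, M, K, Z} — violation; C=751: 2 rows → D takes values {K, M} — violation; C=752: 2 rows → D takes values {X, M} — violation — fails.
None of the 3 dependencies hold.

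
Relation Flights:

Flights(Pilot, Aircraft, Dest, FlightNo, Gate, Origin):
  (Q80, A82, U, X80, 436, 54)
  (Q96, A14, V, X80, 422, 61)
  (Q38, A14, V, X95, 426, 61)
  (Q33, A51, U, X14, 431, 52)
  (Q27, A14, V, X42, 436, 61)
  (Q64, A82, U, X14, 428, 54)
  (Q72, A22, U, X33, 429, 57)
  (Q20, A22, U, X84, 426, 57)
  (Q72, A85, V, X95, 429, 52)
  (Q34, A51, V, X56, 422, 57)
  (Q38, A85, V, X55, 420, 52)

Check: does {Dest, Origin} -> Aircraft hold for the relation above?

Yes

(Dest=U, Origin=54): 2 rows → Aircraft = A82, A82 ✓
(Dest=V, Origin=61): 3 rows → Aircraft = A14, A14, A14 ✓
(Dest=U, Origin=52): 1 row → Aircraft = A51 ✓
(Dest=U, Origin=57): 2 rows → Aircraft = A22, A22 ✓
(Dest=V, Origin=52): 2 rows → Aircraft = A85, A85 ✓
(Dest=V, Origin=57): 1 row → Aircraft = A51 ✓
Every {Dest, Origin} value is associated with a single Aircraft value, so {Dest, Origin} -> Aircraft holds.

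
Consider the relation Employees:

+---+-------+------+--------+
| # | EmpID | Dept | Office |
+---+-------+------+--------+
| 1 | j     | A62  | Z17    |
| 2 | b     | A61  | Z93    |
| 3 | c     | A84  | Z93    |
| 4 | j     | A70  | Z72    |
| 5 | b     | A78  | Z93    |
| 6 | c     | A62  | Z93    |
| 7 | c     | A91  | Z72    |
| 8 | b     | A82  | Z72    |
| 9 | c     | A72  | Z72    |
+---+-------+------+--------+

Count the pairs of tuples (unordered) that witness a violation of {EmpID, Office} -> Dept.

3

(EmpID=b, Office=Z93): violating pairs (2,5) — 1 pair.
(EmpID=c, Office=Z93): violating pairs (3,6) — 1 pair.
(EmpID=c, Office=Z72): violating pairs (7,9) — 1 pair.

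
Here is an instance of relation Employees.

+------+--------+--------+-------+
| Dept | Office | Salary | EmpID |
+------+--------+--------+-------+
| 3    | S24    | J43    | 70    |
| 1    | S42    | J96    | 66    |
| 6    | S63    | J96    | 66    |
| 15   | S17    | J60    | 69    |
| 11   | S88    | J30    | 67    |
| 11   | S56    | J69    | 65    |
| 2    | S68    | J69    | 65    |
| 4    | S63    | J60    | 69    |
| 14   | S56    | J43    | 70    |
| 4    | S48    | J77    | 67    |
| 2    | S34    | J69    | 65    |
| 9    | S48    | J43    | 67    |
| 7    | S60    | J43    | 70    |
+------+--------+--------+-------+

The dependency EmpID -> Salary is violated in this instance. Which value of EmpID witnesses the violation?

EmpID=70: 3 rows → Salary = J43, J43, J43 ✓
EmpID=66: 2 rows → Salary = J96, J96 ✓
EmpID=69: 2 rows → Salary = J60, J60 ✓
EmpID=67: 3 rows → Salary takes values {J30, J77, J43} — violation
EmpID=65: 3 rows → Salary = J69, J69, J69 ✓
The only EmpID value with inconsistent Salary is EmpID=67.

67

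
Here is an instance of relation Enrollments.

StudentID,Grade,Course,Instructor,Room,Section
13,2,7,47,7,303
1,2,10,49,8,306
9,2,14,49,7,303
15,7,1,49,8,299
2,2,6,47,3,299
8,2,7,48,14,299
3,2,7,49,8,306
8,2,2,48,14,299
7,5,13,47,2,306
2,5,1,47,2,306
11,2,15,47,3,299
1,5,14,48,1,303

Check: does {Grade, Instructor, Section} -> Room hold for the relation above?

Yes

(Grade=2, Instructor=47, Section=303): 1 row → Room = 7 ✓
(Grade=2, Instructor=49, Section=306): 2 rows → Room = 8, 8 ✓
(Grade=2, Instructor=49, Section=303): 1 row → Room = 7 ✓
(Grade=7, Instructor=49, Section=299): 1 row → Room = 8 ✓
(Grade=2, Instructor=47, Section=299): 2 rows → Room = 3, 3 ✓
(Grade=2, Instructor=48, Section=299): 2 rows → Room = 14, 14 ✓
(Grade=5, Instructor=47, Section=306): 2 rows → Room = 2, 2 ✓
(Grade=5, Instructor=48, Section=303): 1 row → Room = 1 ✓
Every {Grade, Instructor, Section} value is associated with a single Room value, so {Grade, Instructor, Section} -> Room holds.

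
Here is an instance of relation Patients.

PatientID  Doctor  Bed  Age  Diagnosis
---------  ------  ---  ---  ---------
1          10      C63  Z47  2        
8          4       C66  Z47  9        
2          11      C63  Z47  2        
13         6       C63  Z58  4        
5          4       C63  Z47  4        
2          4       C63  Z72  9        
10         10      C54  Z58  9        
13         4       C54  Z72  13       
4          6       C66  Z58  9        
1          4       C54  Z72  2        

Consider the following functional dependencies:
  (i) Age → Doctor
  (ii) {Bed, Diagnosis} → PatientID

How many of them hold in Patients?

(i) Age → Doctor: Age=Z47: 4 rows → Doctor takes values {10, 4, 11} — violation; Age=Z58: 3 rows → Doctor takes values {6, 10} — violation — fails.
(ii) {Bed, Diagnosis} → PatientID: (Bed=C63, Diagnosis=2): 2 rows → PatientID takes values {1, 2} — violation; (Bed=C66, Diagnosis=9): 2 rows → PatientID takes values {8, 4} — violation; (Bed=C63, Diagnosis=4): 2 rows → PatientID takes values {13, 5} — violation — fails.
None of the 2 dependencies hold.

0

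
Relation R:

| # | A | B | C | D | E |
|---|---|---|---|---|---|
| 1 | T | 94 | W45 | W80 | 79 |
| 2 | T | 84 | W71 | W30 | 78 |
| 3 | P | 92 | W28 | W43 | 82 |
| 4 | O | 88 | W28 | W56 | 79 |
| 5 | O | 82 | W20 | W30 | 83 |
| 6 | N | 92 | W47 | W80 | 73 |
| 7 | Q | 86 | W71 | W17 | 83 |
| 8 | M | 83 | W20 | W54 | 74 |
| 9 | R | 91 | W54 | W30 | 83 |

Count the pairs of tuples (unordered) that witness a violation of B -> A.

1

B=92: violating pairs (3,6) — 1 pair.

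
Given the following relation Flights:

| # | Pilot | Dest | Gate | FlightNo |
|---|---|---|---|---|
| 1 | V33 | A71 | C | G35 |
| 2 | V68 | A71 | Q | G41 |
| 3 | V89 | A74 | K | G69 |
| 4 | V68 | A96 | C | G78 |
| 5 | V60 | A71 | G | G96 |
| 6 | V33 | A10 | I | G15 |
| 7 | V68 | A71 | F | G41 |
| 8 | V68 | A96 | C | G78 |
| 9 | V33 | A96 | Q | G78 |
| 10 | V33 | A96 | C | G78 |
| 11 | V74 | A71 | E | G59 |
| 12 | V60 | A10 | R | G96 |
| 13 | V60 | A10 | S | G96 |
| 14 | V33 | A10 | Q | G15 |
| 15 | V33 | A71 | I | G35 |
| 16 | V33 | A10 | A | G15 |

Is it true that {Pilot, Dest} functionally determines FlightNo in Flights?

Yes

(Pilot=V33, Dest=A71): rows 1, 15 → FlightNo = G35, G35 ✓
(Pilot=V68, Dest=A71): rows 2, 7 → FlightNo = G41, G41 ✓
(Pilot=V89, Dest=A74): row 3 → FlightNo = G69 ✓
(Pilot=V68, Dest=A96): rows 4, 8 → FlightNo = G78, G78 ✓
(Pilot=V60, Dest=A71): row 5 → FlightNo = G96 ✓
(Pilot=V33, Dest=A10): rows 6, 14, 16 → FlightNo = G15, G15, G15 ✓
(Pilot=V33, Dest=A96): rows 9, 10 → FlightNo = G78, G78 ✓
(Pilot=V74, Dest=A71): row 11 → FlightNo = G59 ✓
(Pilot=V60, Dest=A10): rows 12, 13 → FlightNo = G96, G96 ✓
Every {Pilot, Dest} value is associated with a single FlightNo value, so {Pilot, Dest} -> FlightNo holds.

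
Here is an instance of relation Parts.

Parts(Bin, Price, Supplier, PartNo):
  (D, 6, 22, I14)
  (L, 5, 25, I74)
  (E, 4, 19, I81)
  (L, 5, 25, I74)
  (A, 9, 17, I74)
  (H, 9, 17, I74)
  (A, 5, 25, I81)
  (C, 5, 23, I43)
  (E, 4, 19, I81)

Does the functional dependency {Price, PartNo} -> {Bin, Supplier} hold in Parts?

(Price=6, PartNo=I14): 1 row → {Bin,Supplier} = (D, 22) ✓
(Price=5, PartNo=I74): 2 rows → {Bin,Supplier} = (L, 25), (L, 25) ✓
(Price=4, PartNo=I81): 2 rows → {Bin,Supplier} = (E, 19), (E, 19) ✓
(Price=9, PartNo=I74): 2 rows → {Bin,Supplier} takes values {(A, 17), (H, 17)} — violation
(Price=5, PartNo=I81): 1 row → {Bin,Supplier} = (A, 25) ✓
(Price=5, PartNo=I43): 1 row → {Bin,Supplier} = (C, 23) ✓
Two rows agree on {Price, PartNo} but differ on {Bin, Supplier}, so {Price, PartNo} -> {Bin, Supplier} does not hold.

No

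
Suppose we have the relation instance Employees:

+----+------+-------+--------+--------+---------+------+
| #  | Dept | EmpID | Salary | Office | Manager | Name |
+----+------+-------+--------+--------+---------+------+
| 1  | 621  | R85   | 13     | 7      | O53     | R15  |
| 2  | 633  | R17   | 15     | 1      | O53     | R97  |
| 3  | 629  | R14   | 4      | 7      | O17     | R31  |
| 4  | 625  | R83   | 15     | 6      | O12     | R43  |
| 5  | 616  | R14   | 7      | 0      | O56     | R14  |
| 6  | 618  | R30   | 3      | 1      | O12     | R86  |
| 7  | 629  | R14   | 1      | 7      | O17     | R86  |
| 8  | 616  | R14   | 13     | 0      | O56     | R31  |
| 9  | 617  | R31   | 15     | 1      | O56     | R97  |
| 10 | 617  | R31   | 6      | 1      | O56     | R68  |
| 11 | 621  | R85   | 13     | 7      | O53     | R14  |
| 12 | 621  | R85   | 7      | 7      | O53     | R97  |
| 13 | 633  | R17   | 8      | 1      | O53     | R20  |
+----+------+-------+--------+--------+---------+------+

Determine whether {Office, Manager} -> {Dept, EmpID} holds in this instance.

(Office=7, Manager=O53): rows 1, 11, 12 → {Dept,EmpID} = (621, R85), (621, R85), (621, R85) ✓
(Office=1, Manager=O53): rows 2, 13 → {Dept,EmpID} = (633, R17), (633, R17) ✓
(Office=7, Manager=O17): rows 3, 7 → {Dept,EmpID} = (629, R14), (629, R14) ✓
(Office=6, Manager=O12): row 4 → {Dept,EmpID} = (625, R83) ✓
(Office=0, Manager=O56): rows 5, 8 → {Dept,EmpID} = (616, R14), (616, R14) ✓
(Office=1, Manager=O12): row 6 → {Dept,EmpID} = (618, R30) ✓
(Office=1, Manager=O56): rows 9, 10 → {Dept,EmpID} = (617, R31), (617, R31) ✓
Every {Office, Manager} value is associated with a single {Dept, EmpID} value, so {Office, Manager} -> {Dept, EmpID} holds.

Yes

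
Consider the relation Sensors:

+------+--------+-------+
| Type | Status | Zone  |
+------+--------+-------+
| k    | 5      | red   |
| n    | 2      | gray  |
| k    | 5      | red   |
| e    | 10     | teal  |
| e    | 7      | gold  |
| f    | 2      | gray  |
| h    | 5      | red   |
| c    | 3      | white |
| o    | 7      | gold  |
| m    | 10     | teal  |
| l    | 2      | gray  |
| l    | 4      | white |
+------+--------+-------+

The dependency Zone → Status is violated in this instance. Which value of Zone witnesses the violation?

Zone=red: 3 rows → Status = 5, 5, 5 ✓
Zone=gray: 3 rows → Status = 2, 2, 2 ✓
Zone=teal: 2 rows → Status = 10, 10 ✓
Zone=gold: 2 rows → Status = 7, 7 ✓
Zone=white: 2 rows → Status takes values {3, 4} — violation
The only Zone value with inconsistent Status is Zone=white.

white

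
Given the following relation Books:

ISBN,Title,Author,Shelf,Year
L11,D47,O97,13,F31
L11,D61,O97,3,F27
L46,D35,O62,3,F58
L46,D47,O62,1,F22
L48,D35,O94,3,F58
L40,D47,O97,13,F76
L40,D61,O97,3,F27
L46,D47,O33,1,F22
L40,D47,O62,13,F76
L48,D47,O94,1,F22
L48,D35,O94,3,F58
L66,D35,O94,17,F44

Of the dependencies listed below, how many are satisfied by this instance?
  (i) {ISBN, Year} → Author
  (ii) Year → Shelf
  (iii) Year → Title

2

(i) {ISBN, Year} → Author: (ISBN=L46, Year=F22): 2 rows → Author takes values {O62, O33} — violation; (ISBN=L40, Year=F76): 2 rows → Author takes values {O97, O62} — violation — fails.
(ii) Year → Shelf: every LHS value maps to a single RHS value — holds.
(iii) Year → Title: every LHS value maps to a single RHS value — holds.
2 of the 3 dependencies hold.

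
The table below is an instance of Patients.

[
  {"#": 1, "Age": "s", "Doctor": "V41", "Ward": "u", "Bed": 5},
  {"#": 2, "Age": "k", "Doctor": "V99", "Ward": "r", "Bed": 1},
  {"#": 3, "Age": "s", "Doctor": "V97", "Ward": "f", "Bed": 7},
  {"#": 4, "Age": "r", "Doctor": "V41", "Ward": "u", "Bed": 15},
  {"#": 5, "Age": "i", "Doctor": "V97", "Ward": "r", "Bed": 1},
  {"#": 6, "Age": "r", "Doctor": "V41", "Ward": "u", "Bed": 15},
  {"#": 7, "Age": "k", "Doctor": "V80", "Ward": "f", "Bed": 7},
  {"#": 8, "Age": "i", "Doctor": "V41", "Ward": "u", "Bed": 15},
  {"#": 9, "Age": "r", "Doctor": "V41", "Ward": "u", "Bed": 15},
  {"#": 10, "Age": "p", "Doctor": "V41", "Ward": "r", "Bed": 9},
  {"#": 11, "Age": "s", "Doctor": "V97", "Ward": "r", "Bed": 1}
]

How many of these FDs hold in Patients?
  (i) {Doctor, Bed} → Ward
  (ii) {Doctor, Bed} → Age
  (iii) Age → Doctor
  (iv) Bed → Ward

2

(i) {Doctor, Bed} → Ward: every LHS value maps to a single RHS value — holds.
(ii) {Doctor, Bed} → Age: (Doctor=V41, Bed=15): rows 4, 6, 8, 9 → Age takes values {r, i} — violation; (Doctor=V97, Bed=1): rows 5, 11 → Age takes values {i, s} — violation — fails.
(iii) Age → Doctor: Age=s: rows 1, 3, 11 → Doctor takes values {V41, V97} — violation; Age=k: rows 2, 7 → Doctor takes values {V99, V80} — violation; Age=i: rows 5, 8 → Doctor takes values {V97, V41} — violation — fails.
(iv) Bed → Ward: every LHS value maps to a single RHS value — holds.
2 of the 4 dependencies hold.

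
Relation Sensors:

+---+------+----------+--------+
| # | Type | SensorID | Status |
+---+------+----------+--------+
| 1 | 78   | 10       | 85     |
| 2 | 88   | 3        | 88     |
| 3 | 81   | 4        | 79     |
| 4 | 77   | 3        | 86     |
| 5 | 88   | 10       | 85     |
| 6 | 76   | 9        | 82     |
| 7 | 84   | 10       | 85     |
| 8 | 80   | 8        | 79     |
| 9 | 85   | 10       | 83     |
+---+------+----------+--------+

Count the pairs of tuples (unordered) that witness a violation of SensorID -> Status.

SensorID=10: violating pairs (1,9), (5,9), (7,9) — 3 pairs.
SensorID=3: violating pairs (2,4) — 1 pair.

4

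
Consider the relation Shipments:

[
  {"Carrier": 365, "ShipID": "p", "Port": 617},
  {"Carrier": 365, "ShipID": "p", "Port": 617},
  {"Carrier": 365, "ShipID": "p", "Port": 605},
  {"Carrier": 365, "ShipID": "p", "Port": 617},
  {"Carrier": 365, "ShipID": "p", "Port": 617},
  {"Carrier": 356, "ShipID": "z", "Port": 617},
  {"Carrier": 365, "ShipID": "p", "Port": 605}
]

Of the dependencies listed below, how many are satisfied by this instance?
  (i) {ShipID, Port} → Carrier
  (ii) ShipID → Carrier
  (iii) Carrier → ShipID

(i) {ShipID, Port} → Carrier: every LHS value maps to a single RHS value — holds.
(ii) ShipID → Carrier: every LHS value maps to a single RHS value — holds.
(iii) Carrier → ShipID: every LHS value maps to a single RHS value — holds.
3 of the 3 dependencies hold.

3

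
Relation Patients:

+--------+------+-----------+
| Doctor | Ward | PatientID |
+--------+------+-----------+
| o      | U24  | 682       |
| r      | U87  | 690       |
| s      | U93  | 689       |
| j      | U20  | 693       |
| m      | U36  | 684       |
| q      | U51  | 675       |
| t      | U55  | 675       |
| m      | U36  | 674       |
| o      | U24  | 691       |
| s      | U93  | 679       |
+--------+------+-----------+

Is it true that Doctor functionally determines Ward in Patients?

Yes

Doctor=o: 2 rows → Ward = U24, U24 ✓
Doctor=r: 1 row → Ward = U87 ✓
Doctor=s: 2 rows → Ward = U93, U93 ✓
Doctor=j: 1 row → Ward = U20 ✓
Doctor=m: 2 rows → Ward = U36, U36 ✓
Doctor=q: 1 row → Ward = U51 ✓
Doctor=t: 1 row → Ward = U55 ✓
Every Doctor value is associated with a single Ward value, so Doctor -> Ward holds.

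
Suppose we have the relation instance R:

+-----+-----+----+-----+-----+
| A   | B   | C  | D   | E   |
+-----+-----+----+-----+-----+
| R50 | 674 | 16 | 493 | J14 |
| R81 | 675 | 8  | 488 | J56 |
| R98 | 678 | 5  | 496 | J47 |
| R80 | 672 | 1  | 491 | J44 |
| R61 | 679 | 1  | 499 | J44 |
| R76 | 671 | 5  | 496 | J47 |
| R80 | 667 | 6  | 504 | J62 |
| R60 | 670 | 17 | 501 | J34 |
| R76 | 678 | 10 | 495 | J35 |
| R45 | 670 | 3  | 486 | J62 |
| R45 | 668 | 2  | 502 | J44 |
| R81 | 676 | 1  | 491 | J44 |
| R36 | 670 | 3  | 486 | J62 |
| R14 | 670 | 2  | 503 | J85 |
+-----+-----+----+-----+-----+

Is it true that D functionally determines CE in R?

Yes

D=493: 1 row → {C,E} = (16, J14) ✓
D=488: 1 row → {C,E} = (8, J56) ✓
D=496: 2 rows → {C,E} = (5, J47), (5, J47) ✓
D=491: 2 rows → {C,E} = (1, J44), (1, J44) ✓
D=499: 1 row → {C,E} = (1, J44) ✓
D=504: 1 row → {C,E} = (6, J62) ✓
D=501: 1 row → {C,E} = (17, J34) ✓
D=495: 1 row → {C,E} = (10, J35) ✓
D=486: 2 rows → {C,E} = (3, J62), (3, J62) ✓
D=502: 1 row → {C,E} = (2, J44) ✓
D=503: 1 row → {C,E} = (2, J85) ✓
Every D value is associated with a single CE value, so D -> CE holds.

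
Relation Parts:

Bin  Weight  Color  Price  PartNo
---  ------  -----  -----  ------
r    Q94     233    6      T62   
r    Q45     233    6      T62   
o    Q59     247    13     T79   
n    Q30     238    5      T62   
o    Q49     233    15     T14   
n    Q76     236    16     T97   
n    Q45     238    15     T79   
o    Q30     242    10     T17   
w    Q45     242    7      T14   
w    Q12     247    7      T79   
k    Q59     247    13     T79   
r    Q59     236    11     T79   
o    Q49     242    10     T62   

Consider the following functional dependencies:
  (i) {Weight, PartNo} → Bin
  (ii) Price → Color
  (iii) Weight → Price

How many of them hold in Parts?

0

(i) {Weight, PartNo} → Bin: (Weight=Q59, PartNo=T79): 3 rows → Bin takes values {o, k, r} — violation — fails.
(ii) Price → Color: Price=15: 2 rows → Color takes values {233, 238} — violation; Price=7: 2 rows → Color takes values {242, 247} — violation — fails.
(iii) Weight → Price: Weight=Q45: 3 rows → Price takes values {6, 15, 7} — violation; Weight=Q59: 3 rows → Price takes values {13, 11} — violation; Weight=Q30: 2 rows → Price takes values {5, 10} — violation; Weight=Q49: 2 rows → Price takes values {15, 10} — violation — fails.
None of the 3 dependencies hold.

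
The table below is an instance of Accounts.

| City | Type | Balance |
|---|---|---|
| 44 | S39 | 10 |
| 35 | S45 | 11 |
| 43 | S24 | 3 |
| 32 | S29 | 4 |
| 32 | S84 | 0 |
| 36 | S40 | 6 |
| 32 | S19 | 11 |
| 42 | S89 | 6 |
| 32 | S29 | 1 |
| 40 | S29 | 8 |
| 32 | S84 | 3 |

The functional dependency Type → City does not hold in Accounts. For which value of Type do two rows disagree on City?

Type=S39: 1 row → City = 44 ✓
Type=S45: 1 row → City = 35 ✓
Type=S24: 1 row → City = 43 ✓
Type=S29: 3 rows → City takes values {32, 40} — violation
Type=S84: 2 rows → City = 32, 32 ✓
Type=S40: 1 row → City = 36 ✓
Type=S19: 1 row → City = 32 ✓
Type=S89: 1 row → City = 42 ✓
The only Type value with inconsistent City is Type=S29.

S29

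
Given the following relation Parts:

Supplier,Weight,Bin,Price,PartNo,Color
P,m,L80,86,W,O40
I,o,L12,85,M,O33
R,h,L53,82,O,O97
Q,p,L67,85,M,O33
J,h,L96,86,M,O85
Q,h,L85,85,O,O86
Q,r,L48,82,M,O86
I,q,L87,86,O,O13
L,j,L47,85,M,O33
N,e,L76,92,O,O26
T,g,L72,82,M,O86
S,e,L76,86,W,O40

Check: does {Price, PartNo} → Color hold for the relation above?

Yes

(Price=86, PartNo=W): 2 rows → Color = O40, O40 ✓
(Price=85, PartNo=M): 3 rows → Color = O33, O33, O33 ✓
(Price=82, PartNo=O): 1 row → Color = O97 ✓
(Price=86, PartNo=M): 1 row → Color = O85 ✓
(Price=85, PartNo=O): 1 row → Color = O86 ✓
(Price=82, PartNo=M): 2 rows → Color = O86, O86 ✓
(Price=86, PartNo=O): 1 row → Color = O13 ✓
(Price=92, PartNo=O): 1 row → Color = O26 ✓
Every {Price, PartNo} value is associated with a single Color value, so {Price, PartNo} → Color holds.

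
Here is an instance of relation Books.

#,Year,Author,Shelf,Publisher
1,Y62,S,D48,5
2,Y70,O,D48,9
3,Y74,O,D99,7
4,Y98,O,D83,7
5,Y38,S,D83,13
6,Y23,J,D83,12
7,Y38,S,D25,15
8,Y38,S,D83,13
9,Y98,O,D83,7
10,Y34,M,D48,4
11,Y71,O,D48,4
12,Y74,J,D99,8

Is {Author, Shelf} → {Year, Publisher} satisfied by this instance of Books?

(Author=S, Shelf=D48): row 1 → {Year,Publisher} = (Y62, 5) ✓
(Author=O, Shelf=D48): rows 2, 11 → {Year,Publisher} takes values {(Y70, 9), (Y71, 4)} — violation
(Author=O, Shelf=D99): row 3 → {Year,Publisher} = (Y74, 7) ✓
(Author=O, Shelf=D83): rows 4, 9 → {Year,Publisher} = (Y98, 7), (Y98, 7) ✓
(Author=S, Shelf=D83): rows 5, 8 → {Year,Publisher} = (Y38, 13), (Y38, 13) ✓
(Author=J, Shelf=D83): row 6 → {Year,Publisher} = (Y23, 12) ✓
(Author=S, Shelf=D25): row 7 → {Year,Publisher} = (Y38, 15) ✓
(Author=M, Shelf=D48): row 10 → {Year,Publisher} = (Y34, 4) ✓
(Author=J, Shelf=D99): row 12 → {Year,Publisher} = (Y74, 8) ✓
Two rows agree on {Author, Shelf} but differ on {Year, Publisher}, so {Author, Shelf} → {Year, Publisher} does not hold.

No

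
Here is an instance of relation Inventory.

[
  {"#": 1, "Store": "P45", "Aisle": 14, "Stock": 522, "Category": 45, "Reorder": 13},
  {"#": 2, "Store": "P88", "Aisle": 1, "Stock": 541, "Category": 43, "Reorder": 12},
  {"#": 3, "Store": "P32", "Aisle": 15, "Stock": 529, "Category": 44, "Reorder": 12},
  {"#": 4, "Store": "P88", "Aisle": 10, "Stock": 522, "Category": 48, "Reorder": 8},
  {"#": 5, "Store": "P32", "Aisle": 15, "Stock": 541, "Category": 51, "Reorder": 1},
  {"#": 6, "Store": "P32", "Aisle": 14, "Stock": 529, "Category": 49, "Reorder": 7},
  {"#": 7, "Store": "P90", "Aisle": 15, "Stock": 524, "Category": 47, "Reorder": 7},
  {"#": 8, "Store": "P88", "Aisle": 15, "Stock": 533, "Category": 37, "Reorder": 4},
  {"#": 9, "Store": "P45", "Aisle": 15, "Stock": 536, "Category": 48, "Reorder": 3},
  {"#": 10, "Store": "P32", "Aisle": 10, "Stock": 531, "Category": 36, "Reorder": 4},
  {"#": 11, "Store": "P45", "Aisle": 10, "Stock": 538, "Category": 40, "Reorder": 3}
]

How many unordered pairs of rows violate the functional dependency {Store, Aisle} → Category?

(Store=P32, Aisle=15): violating pairs (3,5) — 1 pair.

1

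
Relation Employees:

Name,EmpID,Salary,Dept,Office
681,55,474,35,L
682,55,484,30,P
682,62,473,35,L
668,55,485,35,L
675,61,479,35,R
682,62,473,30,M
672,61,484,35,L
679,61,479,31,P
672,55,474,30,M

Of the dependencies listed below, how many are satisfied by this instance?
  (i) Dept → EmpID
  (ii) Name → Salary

0

(i) Dept → EmpID: Dept=35: 5 rows → EmpID takes values {55, 62, 61} — violation; Dept=30: 3 rows → EmpID takes values {55, 62} — violation — fails.
(ii) Name → Salary: Name=682: 3 rows → Salary takes values {484, 473} — violation; Name=672: 2 rows → Salary takes values {484, 474} — violation — fails.
None of the 2 dependencies hold.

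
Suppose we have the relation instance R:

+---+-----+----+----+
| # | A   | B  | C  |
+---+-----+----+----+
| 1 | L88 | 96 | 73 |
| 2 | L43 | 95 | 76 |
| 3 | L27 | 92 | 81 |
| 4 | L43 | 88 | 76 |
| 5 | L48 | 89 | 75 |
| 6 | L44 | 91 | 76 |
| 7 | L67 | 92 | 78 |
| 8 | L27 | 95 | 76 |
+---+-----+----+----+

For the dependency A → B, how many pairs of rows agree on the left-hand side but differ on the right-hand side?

2

A=L43: violating pairs (2,4) — 1 pair.
A=L27: violating pairs (3,8) — 1 pair.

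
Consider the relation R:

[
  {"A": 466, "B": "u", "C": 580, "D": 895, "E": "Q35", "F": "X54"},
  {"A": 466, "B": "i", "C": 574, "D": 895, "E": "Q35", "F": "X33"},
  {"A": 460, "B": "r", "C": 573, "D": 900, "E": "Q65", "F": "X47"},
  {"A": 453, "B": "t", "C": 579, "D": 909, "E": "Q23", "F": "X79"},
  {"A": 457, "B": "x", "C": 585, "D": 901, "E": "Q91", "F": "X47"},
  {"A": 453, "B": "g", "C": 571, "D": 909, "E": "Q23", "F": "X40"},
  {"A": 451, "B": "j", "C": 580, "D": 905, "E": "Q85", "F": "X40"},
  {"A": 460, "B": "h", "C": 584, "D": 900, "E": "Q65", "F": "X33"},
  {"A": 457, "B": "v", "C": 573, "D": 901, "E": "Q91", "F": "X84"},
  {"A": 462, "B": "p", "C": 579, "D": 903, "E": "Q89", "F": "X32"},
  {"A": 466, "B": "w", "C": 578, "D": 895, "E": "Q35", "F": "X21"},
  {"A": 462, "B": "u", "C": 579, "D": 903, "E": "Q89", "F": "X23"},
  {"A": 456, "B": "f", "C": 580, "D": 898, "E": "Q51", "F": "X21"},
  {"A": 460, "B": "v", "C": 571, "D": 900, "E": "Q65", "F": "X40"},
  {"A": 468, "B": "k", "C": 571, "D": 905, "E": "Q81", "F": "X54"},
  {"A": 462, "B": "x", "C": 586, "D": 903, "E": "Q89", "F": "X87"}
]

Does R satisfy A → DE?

A=466: 3 rows → {D,E} = (895, Q35), (895, Q35), (895, Q35) ✓
A=460: 3 rows → {D,E} = (900, Q65), (900, Q65), (900, Q65) ✓
A=453: 2 rows → {D,E} = (909, Q23), (909, Q23) ✓
A=457: 2 rows → {D,E} = (901, Q91), (901, Q91) ✓
A=451: 1 row → {D,E} = (905, Q85) ✓
A=462: 3 rows → {D,E} = (903, Q89), (903, Q89), (903, Q89) ✓
A=456: 1 row → {D,E} = (898, Q51) ✓
A=468: 1 row → {D,E} = (905, Q81) ✓
Every A value is associated with a single DE value, so A → DE holds.

Yes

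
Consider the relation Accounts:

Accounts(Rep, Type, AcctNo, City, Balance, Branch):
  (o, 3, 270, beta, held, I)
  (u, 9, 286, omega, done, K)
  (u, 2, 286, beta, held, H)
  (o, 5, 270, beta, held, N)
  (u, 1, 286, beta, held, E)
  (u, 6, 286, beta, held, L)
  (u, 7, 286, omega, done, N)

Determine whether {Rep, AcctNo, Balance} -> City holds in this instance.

(Rep=o, AcctNo=270, Balance=held): 2 rows → City = beta, beta ✓
(Rep=u, AcctNo=286, Balance=done): 2 rows → City = omega, omega ✓
(Rep=u, AcctNo=286, Balance=held): 3 rows → City = beta, beta, beta ✓
Every {Rep, AcctNo, Balance} value is associated with a single City value, so {Rep, AcctNo, Balance} -> City holds.

Yes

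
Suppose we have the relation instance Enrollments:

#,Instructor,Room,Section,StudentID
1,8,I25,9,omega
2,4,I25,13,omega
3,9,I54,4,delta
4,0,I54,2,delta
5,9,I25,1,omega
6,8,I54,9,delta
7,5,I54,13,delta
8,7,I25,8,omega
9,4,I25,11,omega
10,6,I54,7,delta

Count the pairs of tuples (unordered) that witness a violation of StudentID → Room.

0

StudentID=omega: all 5 rows agree on Room — 0 pairs.
StudentID=delta: all 5 rows agree on Room — 0 pairs.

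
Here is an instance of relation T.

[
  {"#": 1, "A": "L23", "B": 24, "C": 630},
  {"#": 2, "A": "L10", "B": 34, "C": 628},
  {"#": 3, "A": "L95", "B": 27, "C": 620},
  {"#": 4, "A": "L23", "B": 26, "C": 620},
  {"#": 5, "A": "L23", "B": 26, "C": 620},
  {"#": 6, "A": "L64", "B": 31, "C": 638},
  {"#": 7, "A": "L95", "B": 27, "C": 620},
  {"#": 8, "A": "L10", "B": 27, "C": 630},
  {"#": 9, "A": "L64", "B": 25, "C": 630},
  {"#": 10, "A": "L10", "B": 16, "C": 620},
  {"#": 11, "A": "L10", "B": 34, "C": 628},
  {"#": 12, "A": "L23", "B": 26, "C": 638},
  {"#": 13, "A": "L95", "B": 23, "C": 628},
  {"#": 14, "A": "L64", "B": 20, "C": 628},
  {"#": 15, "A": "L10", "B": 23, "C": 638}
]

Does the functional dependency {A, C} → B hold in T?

(A=L23, C=630): row 1 → B = 24 ✓
(A=L10, C=628): rows 2, 11 → B = 34, 34 ✓
(A=L95, C=620): rows 3, 7 → B = 27, 27 ✓
(A=L23, C=620): rows 4, 5 → B = 26, 26 ✓
(A=L64, C=638): row 6 → B = 31 ✓
(A=L10, C=630): row 8 → B = 27 ✓
(A=L64, C=630): row 9 → B = 25 ✓
(A=L10, C=620): row 10 → B = 16 ✓
(A=L23, C=638): row 12 → B = 26 ✓
(A=L95, C=628): row 13 → B = 23 ✓
(A=L64, C=628): row 14 → B = 20 ✓
(A=L10, C=638): row 15 → B = 23 ✓
Every {A, C} value is associated with a single B value, so {A, C} → B holds.

Yes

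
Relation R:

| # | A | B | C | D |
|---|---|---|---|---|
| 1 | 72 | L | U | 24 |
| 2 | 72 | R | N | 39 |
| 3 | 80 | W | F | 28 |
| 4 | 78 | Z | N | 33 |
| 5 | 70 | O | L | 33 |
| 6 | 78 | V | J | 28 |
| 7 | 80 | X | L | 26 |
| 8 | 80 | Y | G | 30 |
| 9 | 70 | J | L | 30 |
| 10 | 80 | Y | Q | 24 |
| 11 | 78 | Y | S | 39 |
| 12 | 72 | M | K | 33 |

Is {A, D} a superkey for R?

Yes

All 12 rows have distinct {A, D} values, so {A, D} → (all attributes) holds and {A, D} is a superkey.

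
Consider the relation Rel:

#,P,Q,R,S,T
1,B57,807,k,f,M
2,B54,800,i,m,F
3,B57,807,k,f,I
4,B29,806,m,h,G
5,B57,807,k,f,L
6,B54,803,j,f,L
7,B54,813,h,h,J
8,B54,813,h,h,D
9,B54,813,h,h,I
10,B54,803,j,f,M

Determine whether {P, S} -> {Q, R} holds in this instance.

(P=B57, S=f): rows 1, 3, 5 → {Q,R} = (807, k), (807, k), (807, k) ✓
(P=B54, S=m): row 2 → {Q,R} = (800, i) ✓
(P=B29, S=h): row 4 → {Q,R} = (806, m) ✓
(P=B54, S=f): rows 6, 10 → {Q,R} = (803, j), (803, j) ✓
(P=B54, S=h): rows 7, 8, 9 → {Q,R} = (813, h), (813, h), (813, h) ✓
Every {P, S} value is associated with a single {Q, R} value, so {P, S} -> {Q, R} holds.

Yes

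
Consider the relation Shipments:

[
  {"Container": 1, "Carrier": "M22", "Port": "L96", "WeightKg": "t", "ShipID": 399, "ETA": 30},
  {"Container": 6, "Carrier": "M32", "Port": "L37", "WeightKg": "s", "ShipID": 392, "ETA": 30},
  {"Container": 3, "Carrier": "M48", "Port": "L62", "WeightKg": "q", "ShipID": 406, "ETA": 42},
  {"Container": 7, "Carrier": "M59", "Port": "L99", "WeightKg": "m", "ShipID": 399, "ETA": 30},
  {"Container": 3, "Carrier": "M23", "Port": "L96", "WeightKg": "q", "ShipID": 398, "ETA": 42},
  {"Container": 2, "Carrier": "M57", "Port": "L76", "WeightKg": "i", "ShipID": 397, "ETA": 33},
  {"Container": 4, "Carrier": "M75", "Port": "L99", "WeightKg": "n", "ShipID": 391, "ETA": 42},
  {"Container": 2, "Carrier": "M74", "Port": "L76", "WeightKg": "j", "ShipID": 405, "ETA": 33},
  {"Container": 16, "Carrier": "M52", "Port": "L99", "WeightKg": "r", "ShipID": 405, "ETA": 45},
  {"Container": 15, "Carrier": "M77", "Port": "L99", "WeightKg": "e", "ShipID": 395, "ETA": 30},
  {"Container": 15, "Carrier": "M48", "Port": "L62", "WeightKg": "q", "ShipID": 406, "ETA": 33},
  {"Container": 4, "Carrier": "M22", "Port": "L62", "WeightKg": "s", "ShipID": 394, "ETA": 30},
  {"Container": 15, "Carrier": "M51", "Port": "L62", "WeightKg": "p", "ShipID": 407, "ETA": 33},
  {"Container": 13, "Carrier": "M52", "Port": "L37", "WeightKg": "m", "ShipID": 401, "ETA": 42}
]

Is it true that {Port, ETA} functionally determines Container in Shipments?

(Port=L96, ETA=30): 1 row → Container = 1 ✓
(Port=L37, ETA=30): 1 row → Container = 6 ✓
(Port=L62, ETA=42): 1 row → Container = 3 ✓
(Port=L99, ETA=30): 2 rows → Container takes values {7, 15} — violation
(Port=L96, ETA=42): 1 row → Container = 3 ✓
(Port=L76, ETA=33): 2 rows → Container = 2, 2 ✓
(Port=L99, ETA=42): 1 row → Container = 4 ✓
(Port=L99, ETA=45): 1 row → Container = 16 ✓
(Port=L62, ETA=33): 2 rows → Container = 15, 15 ✓
(Port=L62, ETA=30): 1 row → Container = 4 ✓
(Port=L37, ETA=42): 1 row → Container = 13 ✓
Two rows agree on {Port, ETA} but differ on Container, so {Port, ETA} → Container does not hold.

No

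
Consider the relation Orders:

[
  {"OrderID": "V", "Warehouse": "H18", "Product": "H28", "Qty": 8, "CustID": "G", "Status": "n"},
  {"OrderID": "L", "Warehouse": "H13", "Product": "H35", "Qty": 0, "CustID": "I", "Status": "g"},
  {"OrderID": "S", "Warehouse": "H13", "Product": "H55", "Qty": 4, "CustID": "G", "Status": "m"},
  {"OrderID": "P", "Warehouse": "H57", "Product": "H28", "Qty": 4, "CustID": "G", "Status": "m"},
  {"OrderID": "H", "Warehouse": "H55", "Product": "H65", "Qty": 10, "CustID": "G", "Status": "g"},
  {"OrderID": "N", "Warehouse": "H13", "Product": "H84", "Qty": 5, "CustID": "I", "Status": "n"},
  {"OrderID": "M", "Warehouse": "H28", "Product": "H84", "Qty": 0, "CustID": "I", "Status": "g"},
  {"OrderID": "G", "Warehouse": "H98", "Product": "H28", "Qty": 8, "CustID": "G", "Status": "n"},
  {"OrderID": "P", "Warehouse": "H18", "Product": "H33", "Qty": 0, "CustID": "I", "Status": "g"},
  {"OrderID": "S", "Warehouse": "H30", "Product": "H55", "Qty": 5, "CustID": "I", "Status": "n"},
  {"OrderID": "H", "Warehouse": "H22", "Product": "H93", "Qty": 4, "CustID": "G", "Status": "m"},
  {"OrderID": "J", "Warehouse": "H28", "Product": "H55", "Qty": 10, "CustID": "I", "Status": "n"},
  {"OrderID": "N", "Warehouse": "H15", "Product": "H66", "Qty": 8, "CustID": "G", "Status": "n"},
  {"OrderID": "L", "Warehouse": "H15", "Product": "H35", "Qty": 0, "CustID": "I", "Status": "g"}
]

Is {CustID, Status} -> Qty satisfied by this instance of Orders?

(CustID=G, Status=n): 3 rows → Qty = 8, 8, 8 ✓
(CustID=I, Status=g): 4 rows → Qty = 0, 0, 0, 0 ✓
(CustID=G, Status=m): 3 rows → Qty = 4, 4, 4 ✓
(CustID=G, Status=g): 1 row → Qty = 10 ✓
(CustID=I, Status=n): 3 rows → Qty takes values {5, 10} — violation
Two rows agree on {CustID, Status} but differ on Qty, so {CustID, Status} -> Qty does not hold.

No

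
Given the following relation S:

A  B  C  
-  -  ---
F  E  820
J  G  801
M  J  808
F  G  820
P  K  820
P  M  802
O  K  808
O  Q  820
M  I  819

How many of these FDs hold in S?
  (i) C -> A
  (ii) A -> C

(i) C -> A: C=820: 4 rows → A takes values {F, P, O} — violation; C=808: 2 rows → A takes values {M, O} — violation — fails.
(ii) A -> C: A=M: 2 rows → C takes values {808, 819} — violation; A=P: 2 rows → C takes values {820, 802} — violation; A=O: 2 rows → C takes values {808, 820} — violation — fails.
None of the 2 dependencies hold.

0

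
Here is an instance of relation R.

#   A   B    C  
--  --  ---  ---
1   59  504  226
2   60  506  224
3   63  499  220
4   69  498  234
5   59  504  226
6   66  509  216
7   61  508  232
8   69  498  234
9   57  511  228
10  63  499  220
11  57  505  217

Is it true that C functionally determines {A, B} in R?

Yes

C=226: rows 1, 5 → {A,B} = (59, 504), (59, 504) ✓
C=224: row 2 → {A,B} = (60, 506) ✓
C=220: rows 3, 10 → {A,B} = (63, 499), (63, 499) ✓
C=234: rows 4, 8 → {A,B} = (69, 498), (69, 498) ✓
C=216: row 6 → {A,B} = (66, 509) ✓
C=232: row 7 → {A,B} = (61, 508) ✓
C=228: row 9 → {A,B} = (57, 511) ✓
C=217: row 11 → {A,B} = (57, 505) ✓
Every C value is associated with a single {A, B} value, so C → {A, B} holds.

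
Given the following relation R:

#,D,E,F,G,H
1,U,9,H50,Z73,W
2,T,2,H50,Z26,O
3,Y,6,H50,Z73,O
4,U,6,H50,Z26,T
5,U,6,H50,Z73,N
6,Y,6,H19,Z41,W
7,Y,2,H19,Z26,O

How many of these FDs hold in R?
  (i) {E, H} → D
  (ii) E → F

(i) {E, H} → D: (E=2, H=O): rows 2, 7 → D takes values {T, Y} — violation — fails.
(ii) E → F: E=2: rows 2, 7 → F takes values {H50, H19} — violation; E=6: rows 3, 4, 5, 6 → F takes values {H50, H19} — violation — fails.
None of the 2 dependencies hold.

0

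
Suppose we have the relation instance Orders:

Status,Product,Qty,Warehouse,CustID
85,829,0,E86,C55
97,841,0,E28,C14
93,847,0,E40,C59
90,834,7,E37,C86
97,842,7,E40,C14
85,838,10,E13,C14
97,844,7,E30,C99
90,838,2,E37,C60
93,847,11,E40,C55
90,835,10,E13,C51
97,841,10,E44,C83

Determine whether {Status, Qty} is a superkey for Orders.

Two distinct rows share (Status=97, Qty=7), so {Status, Qty} does not determine every attribute — not a superkey.

No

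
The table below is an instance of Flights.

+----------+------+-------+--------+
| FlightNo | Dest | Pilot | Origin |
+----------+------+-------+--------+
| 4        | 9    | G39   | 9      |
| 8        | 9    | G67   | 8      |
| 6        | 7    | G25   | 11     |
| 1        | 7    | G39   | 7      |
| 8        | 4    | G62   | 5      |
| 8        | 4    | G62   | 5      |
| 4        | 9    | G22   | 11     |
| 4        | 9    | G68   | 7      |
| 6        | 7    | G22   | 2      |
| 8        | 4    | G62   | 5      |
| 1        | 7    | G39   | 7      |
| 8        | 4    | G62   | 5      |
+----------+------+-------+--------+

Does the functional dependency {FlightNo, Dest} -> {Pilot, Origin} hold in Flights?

No

(FlightNo=4, Dest=9): 3 rows → {Pilot,Origin} takes values {(G39, 9), (G22, 11), (G68, 7)} — violation
(FlightNo=8, Dest=9): 1 row → {Pilot,Origin} = (G67, 8) ✓
(FlightNo=6, Dest=7): 2 rows → {Pilot,Origin} takes values {(G25, 11), (G22, 2)} — violation
(FlightNo=1, Dest=7): 2 rows → {Pilot,Origin} = (G39, 7), (G39, 7) ✓
(FlightNo=8, Dest=4): 4 rows → {Pilot,Origin} = (G62, 5), (G62, 5), (G62, 5), (G62, 5) ✓
Two rows agree on {FlightNo, Dest} but differ on {Pilot, Origin}, so {FlightNo, Dest} -> {Pilot, Origin} does not hold.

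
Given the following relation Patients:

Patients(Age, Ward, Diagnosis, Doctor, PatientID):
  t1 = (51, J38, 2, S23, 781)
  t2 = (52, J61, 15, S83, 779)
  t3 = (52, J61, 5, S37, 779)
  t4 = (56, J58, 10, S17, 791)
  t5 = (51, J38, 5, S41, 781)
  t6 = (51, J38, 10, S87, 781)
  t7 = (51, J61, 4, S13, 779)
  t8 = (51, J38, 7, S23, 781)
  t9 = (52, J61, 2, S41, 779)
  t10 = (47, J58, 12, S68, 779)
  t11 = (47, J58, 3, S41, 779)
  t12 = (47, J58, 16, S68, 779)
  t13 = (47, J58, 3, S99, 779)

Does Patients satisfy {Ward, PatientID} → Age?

No

(Ward=J38, PatientID=781): rows 1, 5, 6, 8 → Age = 51, 51, 51, 51 ✓
(Ward=J61, PatientID=779): rows 2, 3, 7, 9 → Age takes values {52, 51} — violation
(Ward=J58, PatientID=791): row 4 → Age = 56 ✓
(Ward=J58, PatientID=779): rows 10, 11, 12, 13 → Age = 47, 47, 47, 47 ✓
Two rows agree on {Ward, PatientID} but differ on Age, so {Ward, PatientID} → Age does not hold.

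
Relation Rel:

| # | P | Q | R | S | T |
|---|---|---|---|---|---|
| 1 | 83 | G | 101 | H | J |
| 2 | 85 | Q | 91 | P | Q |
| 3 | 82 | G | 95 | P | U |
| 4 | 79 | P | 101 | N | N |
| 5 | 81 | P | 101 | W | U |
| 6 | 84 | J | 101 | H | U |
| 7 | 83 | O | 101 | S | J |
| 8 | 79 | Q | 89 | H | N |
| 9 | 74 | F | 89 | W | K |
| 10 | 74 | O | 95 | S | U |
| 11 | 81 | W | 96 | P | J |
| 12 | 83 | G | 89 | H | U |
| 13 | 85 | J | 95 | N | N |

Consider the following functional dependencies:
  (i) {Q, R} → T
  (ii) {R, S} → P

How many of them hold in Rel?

(i) {Q, R} → T: (Q=P, R=101): rows 4, 5 → T takes values {N, U} — violation — fails.
(ii) {R, S} → P: (R=101, S=H): rows 1, 6 → P takes values {83, 84} — violation; (R=89, S=H): rows 8, 12 → P takes values {79, 83} — violation — fails.
None of the 2 dependencies hold.

0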